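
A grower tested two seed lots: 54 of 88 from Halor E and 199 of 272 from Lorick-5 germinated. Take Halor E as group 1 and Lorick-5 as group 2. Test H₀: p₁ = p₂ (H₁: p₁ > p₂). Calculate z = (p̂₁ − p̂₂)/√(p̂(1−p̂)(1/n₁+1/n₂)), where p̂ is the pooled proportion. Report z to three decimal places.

z = -2.105

p̂₁ = 54/88 ≈ 0.61364, p̂₂ = 199/272 ≈ 0.73162.
Pooled p̂ = (54+199)/(88+272) = 253/360 = 0.70278.
SE = √(0.208881 × 0.0150401) = 0.05605.
z = (0.61364 − 0.73162)/0.05605 = -0.11798/0.05605 = -2.105.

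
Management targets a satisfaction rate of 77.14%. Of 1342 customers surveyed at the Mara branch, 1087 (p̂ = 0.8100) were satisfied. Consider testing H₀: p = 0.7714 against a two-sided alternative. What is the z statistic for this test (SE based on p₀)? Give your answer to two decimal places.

p̂ = 1087/1342 = 0.80999.
SE = √(p₀(1−p₀)/n) = √(0.17634/1342) = 0.01146.
z = (0.80999 − 0.7714)/0.01146 = 0.03859/0.01146 = 3.37.
p-value = 2·P(Z > 3.366) ≈ 0.0008.

z = 3.37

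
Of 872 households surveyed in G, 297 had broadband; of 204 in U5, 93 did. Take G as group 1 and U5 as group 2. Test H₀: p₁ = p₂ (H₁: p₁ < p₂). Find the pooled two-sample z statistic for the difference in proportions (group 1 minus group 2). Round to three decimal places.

p̂₁ = 297/872 = 0.340596, p̂₂ = 93/204 = 0.455882.
Pooled p̂ = (297+93)/(872+204) = 390/1076 = 0.362454.
SE = √(0.231081 × 0.00604875) = 0.037387.
z = (0.340596 − 0.455882)/0.037387 = -0.115286/0.037387 = -3.084.
p-value = P(Z < -3.084) ≈ 0.0010.

z = -3.084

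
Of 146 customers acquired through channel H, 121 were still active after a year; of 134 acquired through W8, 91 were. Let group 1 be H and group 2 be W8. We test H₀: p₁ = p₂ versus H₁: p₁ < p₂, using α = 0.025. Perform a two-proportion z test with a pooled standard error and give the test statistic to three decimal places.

z = 2.917

p̂₁ = 121/146 ≈ 0.828767, p̂₂ = 91/134 ≈ 0.679104.
Pooled p̂ = (121+91)/(146+134) = 212/280 = 0.757143.
SE = √(p̂(1−p̂)(1/n₁+1/n₂)) = √(0.757143·0.242857·0.014312) = √(0.00263166) = 0.051300.
z = (0.828767 − 0.679104)/0.051300 = 0.149663/0.051300 = 2.917.
p-value = P(Z < 2.917) ≈ 0.9982; since p > α = 0.025, fail to reject H₀.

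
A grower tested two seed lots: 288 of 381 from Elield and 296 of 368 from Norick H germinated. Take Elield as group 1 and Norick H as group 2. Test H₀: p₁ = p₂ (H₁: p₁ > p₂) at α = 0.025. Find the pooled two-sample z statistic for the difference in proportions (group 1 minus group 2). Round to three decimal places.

p̂₁ = 288/381 = 0.75591, p̂₂ = 296/368 = 0.80435.
Pooled p̂ = (288+296)/(381+368) = 584/749 = 0.77971.
SE = √(0.171764 × 0.00534206) = 0.03029.
z = (0.75591 − 0.80435)/0.03029 = -0.04844/0.03029 = -1.599.
p-value = P(Z > -1.599) ≈ 0.9451, so at α = 0.025 we fail to reject H₀.

z = -1.599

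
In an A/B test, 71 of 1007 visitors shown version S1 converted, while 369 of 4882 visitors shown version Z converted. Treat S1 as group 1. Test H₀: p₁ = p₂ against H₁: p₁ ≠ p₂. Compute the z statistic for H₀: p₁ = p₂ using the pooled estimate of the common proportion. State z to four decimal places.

z = -0.5579

p̂₁ = 71/1007 ≈ 0.0705065, p̂₂ = 369/4882 ≈ 0.0755838.
Pooled p̂ = (71+369)/(1007+4882) = 440/5889 = 0.0747156.
SE = √(0.0691332 × 0.00119788) = 0.0091002.
z = (0.0705065 − 0.0755838)/0.0091002 = -0.0050773/0.0091002 = -0.5579.
p-value = 2·P(Z > 0.558) ≈ 0.5769.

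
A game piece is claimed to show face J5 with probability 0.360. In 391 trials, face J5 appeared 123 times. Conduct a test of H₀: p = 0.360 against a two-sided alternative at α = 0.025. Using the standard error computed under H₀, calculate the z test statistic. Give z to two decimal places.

z = -1.87

p̂ = 123/391 ≈ 0.3146.
Under H₀, SE = √(0.36·0.64/391) = √(0.000589258) = 0.0243.
z = (0.3146 − 0.36)/0.0243 = -0.0454/0.0243 = -1.87.
Two-sided p-value ≈ 2·Φ(−1.871) = 0.0613. With α = 0.025, fail to reject H₀.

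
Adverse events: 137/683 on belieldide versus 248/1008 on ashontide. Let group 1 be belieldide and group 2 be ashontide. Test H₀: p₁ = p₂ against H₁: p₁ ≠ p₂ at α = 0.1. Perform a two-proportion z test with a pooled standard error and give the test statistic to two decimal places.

z = -2.19

p̂₁ = 137/683 ≈ 0.20059, p̂₂ = 248/1008 ≈ 0.24603.
Pooled p̂ = (137+248)/(683+1008) = 385/1691 = 0.22768.
SE = √(p̂(1−p̂)(1/n₁+1/n₂)) = √(0.22768·0.77232·0.00245619) = √(0.000431896) = 0.02078.
z = (0.20059 − 0.24603)/0.02078 = -0.04544/0.02078 = -2.19.
Two-sided p-value ≈ 2·Φ(−2.187) = 0.0288, so at α = 0.1 we reject H₀.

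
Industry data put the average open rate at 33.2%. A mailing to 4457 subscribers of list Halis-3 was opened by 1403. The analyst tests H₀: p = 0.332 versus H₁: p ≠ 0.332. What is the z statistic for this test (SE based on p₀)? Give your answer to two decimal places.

z = -2.44

p̂ = 1403/4457 ≈ 0.31479.
Under H₀, SE = √(0.332·0.668/4457) = √(4.9759e-05) = 0.00705.
z = (0.31479 − 0.332)/0.00705 = -0.01721/0.00705 = -2.44.
p-value = 2·P(Z > 2.440) ≈ 0.0147.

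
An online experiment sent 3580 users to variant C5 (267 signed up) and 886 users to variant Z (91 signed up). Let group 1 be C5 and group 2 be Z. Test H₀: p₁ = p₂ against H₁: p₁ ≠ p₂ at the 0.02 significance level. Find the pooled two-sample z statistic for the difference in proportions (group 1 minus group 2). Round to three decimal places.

z = -2.761

p̂₁ = 267/3580 = 0.07458, p̂₂ = 91/886 = 0.10271.
Pooled p̂ = (267+91)/(3580+886) = 358/4466 = 0.08016.
SE = √(p̂(1−p̂)(1/n₁+1/n₂)) = √(0.08016·0.91984·0.001408) = √(0.000103819) = 0.01019.
z = (0.07458 − 0.10271)/0.01019 = -0.02813/0.01019 = -2.761.
p-value = 2·P(Z > 2.761) ≈ 0.0058. With α = 0.02, reject H₀.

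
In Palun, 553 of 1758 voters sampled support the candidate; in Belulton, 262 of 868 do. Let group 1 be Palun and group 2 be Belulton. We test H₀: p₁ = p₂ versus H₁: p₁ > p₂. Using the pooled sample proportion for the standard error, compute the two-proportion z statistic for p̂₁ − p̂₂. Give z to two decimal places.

p̂₁ = 553/1758 ≈ 0.31456, p̂₂ = 262/868 ≈ 0.30184.
Pooled p̂ = (553+262)/(1758+868) = 815/2626 = 0.31036.
SE = √(0.214036 × 0.0017209) = 0.01919.
z = (0.31456 − 0.30184)/0.01919 = 0.01272/0.01919 = 0.66.

z = 0.66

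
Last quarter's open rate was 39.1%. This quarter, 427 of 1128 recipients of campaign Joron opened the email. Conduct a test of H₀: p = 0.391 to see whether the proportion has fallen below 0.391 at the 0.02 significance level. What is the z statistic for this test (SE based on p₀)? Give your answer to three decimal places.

z = -0.857

p̂ = 427/1128 ≈ 0.37855.
SE = √(p₀(1−p₀)/n) = √(0.23812/1128) = 0.01453.
z = (0.37855 − 0.391)/0.01453 = -0.01245/0.01453 = -0.857.
p-value = P(Z < -0.857) ≈ 0.1957, so at α = 0.02 we fail to reject H₀.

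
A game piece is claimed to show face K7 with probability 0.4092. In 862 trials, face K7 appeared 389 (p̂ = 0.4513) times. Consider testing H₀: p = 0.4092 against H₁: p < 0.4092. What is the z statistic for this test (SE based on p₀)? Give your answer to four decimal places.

p̂ = 389/862 = 0.4512761.
SE = √(p₀(1−p₀)/n) = √(0.24176/862) = 0.0167469.
z = (0.4512761 − 0.4092)/0.0167469 = 0.0420761/0.0167469 = 2.5125.

z = 2.5125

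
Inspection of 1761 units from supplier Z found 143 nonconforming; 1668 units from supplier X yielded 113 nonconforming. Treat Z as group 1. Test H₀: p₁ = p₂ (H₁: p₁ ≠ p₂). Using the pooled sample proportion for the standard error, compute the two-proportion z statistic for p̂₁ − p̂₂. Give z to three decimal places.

p̂₁ = 143/1761 = 0.081204, p̂₂ = 113/1668 = 0.067746.
Pooled p̂ = (143+113)/(1761+1668) = 256/3429 = 0.074657.
SE = √(p̂(1−p̂)(1/n₁+1/n₂)) = √(0.074657·0.925343·0.00116738) = √(8.06468e-05) = 0.008980.
z = (0.081204 − 0.067746)/0.008980 = 0.013458/0.008980 = 1.499.

z = 1.499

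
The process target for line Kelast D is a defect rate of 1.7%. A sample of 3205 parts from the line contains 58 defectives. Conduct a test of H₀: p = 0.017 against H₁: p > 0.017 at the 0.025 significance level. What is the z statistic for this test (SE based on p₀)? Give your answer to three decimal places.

z = 0.480

p̂ = 58/3205 = 0.0180967.
Under H₀, SE = √(0.017·0.983/3205) = √(5.21404e-06) = 0.0022834.
z = (0.0180967 − 0.017)/0.0022834 = 0.0010967/0.0022834 = 0.480.
p-value = P(Z > 0.480) ≈ 0.3155; since p > α = 0.025, fail to reject H₀.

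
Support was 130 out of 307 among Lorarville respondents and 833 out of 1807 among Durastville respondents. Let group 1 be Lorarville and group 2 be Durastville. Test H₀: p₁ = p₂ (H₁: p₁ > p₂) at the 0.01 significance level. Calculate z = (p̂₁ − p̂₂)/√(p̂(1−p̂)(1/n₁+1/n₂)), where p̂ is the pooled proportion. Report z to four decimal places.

z = -1.2208

p̂₁ = 130/307 = 0.423453, p̂₂ = 833/1807 = 0.460985.
Pooled p̂ = (130+833)/(307+1807) = 963/2114 = 0.455535.
SE = √(p̂(1−p̂)(1/n₁+1/n₂)) = √(0.455535·0.544465·0.00381073) = √(0.000945149) = 0.030743.
z = (0.423453 − 0.460985)/0.030743 = -0.037532/0.030743 = -1.2208.
p-value = P(Z > -1.221) ≈ 0.8889, so at α = 0.01 we fail to reject H₀.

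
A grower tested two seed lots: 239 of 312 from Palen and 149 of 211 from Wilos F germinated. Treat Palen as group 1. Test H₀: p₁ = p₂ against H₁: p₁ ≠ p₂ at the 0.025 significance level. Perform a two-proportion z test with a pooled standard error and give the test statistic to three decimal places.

z = 1.535

p̂₁ = 239/312 = 0.76603, p̂₂ = 149/211 = 0.70616.
Pooled p̂ = (239+149)/(312+211) = 388/523 = 0.74187.
SE = √(p̂(1−p̂)(1/n₁+1/n₂)) = √(0.74187·0.25813·0.00794446) = √(0.00152134) = 0.03900.
z = (0.76603 − 0.70616)/0.03900 = 0.05987/0.03900 = 1.535.
p-value = 2·P(Z > 1.535) ≈ 0.1248; since p > α = 0.025, fail to reject H₀.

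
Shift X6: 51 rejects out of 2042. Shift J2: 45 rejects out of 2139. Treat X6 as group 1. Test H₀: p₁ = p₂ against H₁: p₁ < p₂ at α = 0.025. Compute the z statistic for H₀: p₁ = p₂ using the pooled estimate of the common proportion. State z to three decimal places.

p̂₁ = 51/2042 ≈ 0.024976, p̂₂ = 45/2139 ≈ 0.021038.
Pooled p̂ = (51+45)/(2042+2139) = 96/4181 = 0.022961.
SE = √(0.0224338 × 0.000957224) = 0.004634.
z = (0.024976 − 0.021038)/0.004634 = 0.003938/0.004634 = 0.850.
p-value = P(Z < 0.850) ≈ 0.8023, so at α = 0.025 we fail to reject H₀.

z = 0.850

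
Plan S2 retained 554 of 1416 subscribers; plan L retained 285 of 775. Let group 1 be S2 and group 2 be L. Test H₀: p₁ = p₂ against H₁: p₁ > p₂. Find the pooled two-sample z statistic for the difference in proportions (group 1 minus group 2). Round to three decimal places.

p̂₁ = 554/1416 = 0.39124, p̂₂ = 285/775 = 0.36774.
Pooled p̂ = (554+285)/(1416+775) = 839/2191 = 0.38293.
SE = √(p̂(1−p̂)(1/n₁+1/n₂)) = √(0.38293·0.61707·0.00199654) = √(0.000471771) = 0.02172.
z = (0.39124 − 0.36774)/0.02172 = 0.02350/0.02172 = 1.082.
p-value = P(Z > 1.082) ≈ 0.1396.

z = 1.082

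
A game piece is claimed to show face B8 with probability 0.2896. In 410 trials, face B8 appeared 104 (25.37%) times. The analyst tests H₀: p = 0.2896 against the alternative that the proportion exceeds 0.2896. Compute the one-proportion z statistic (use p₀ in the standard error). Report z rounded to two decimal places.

z = -1.60

p̂ = 104/410 ≈ 0.2537.
Under H₀, SE = √(0.2896·0.7104/410) = √(0.000501785) = 0.0224.
z = (0.2537 − 0.2896)/0.0224 = -0.0359/0.0224 = -1.60.
p-value = P(Z > -1.604) ≈ 0.9457.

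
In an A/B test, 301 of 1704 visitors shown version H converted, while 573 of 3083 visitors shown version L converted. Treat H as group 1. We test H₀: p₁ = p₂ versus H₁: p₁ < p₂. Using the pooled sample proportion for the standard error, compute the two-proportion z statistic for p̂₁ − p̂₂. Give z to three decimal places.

z = -0.790

p̂₁ = 301/1704 ≈ 0.176643, p̂₂ = 573/3083 ≈ 0.185858.
Pooled p̂ = (301+573)/(1704+3083) = 874/4787 = 0.182578.
SE = √(p̂(1−p̂)(1/n₁+1/n₂)) = √(0.182578·0.817422·0.000911214) = √(0.000135992) = 0.011662.
z = (0.176643 − 0.185858)/0.011662 = -0.009215/0.011662 = -0.790.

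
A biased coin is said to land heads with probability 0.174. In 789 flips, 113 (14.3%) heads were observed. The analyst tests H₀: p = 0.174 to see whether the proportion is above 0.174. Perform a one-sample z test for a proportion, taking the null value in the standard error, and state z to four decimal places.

p̂ = 113/789 ≈ 0.143219.
SE = √(p₀(1−p₀)/n) = √(0.14372/789) = 0.013497.
z = (0.143219 − 0.174)/0.013497 = -0.030781/0.013497 = -2.2806.

z = -2.2806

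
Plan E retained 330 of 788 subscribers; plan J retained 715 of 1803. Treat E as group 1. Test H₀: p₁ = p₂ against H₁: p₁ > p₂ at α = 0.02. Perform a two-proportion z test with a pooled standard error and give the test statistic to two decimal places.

p̂₁ = 330/788 ≈ 0.4188, p̂₂ = 715/1803 ≈ 0.3966.
Pooled p̂ = (330+715)/(788+1803) = 1045/2591 = 0.4033.
SE = √(p̂(1−p̂)(1/n₁+1/n₂)) = √(0.4033·0.5967·0.00182367) = √(0.000438871) = 0.0209.
z = (0.4188 − 0.3966)/0.0209 = 0.0222/0.0209 = 1.06.
p-value = P(Z > 1.061) ≈ 0.1444; since p > α = 0.02, fail to reject H₀.

z = 1.06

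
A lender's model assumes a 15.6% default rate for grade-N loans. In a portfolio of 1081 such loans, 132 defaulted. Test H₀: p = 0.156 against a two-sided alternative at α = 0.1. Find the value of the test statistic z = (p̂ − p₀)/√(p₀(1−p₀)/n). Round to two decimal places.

p̂ = 132/1081 ≈ 0.12211.
Standard error under H₀: √(0.156×0.844/1081) = 0.01104.
z = (0.12211 − 0.156)/0.01104 = -0.03389/0.01104 = -3.07.
Two-sided p-value ≈ 2·Φ(−3.071) = 0.0021, so at α = 0.1 we reject H₀.

z = -3.07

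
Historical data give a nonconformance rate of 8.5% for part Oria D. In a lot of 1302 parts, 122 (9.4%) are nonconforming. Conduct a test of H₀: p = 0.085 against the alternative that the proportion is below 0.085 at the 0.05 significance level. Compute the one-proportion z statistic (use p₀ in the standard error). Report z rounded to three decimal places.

z = 1.126

p̂ = 122/1302 = 0.093702.
Standard error under H₀: √(0.085×0.915/1302) = 0.007729.
z = (0.093702 − 0.085)/0.007729 = 0.008702/0.007729 = 1.126.
p-value = P(Z < 1.126) ≈ 0.8699. With α = 0.05, fail to reject H₀.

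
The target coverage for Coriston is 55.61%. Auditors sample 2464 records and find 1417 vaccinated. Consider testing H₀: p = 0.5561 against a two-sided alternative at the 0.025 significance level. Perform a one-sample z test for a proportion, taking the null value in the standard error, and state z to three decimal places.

p̂ = 1417/2464 ≈ 0.57508.
SE = √(p₀(1−p₀)/n) = √(0.24685/2464) = 0.01001.
z = (0.57508 − 0.5561)/0.01001 = 0.01898/0.01001 = 1.896.
Two-sided p-value ≈ 2·Φ(−1.896) = 0.0579; since p > α = 0.025, fail to reject H₀.

z = 1.896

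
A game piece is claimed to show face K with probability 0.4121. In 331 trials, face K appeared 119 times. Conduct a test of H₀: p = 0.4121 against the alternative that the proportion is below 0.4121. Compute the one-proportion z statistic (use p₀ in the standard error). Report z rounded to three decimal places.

z = -1.944

p̂ = 119/331 = 0.35952.
SE = √(p₀(1−p₀)/n) = √(0.24227/331) = 0.02705.
z = (0.35952 − 0.4121)/0.02705 = -0.05258/0.02705 = -1.944.
p-value = P(Z < -1.944) ≈ 0.0260.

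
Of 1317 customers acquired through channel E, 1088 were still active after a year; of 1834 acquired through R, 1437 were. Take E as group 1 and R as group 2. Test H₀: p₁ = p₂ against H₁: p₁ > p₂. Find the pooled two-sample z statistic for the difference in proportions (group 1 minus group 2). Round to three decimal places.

z = 2.955

p̂₁ = 1088/1317 = 0.826120, p̂₂ = 1437/1834 = 0.783533.
Pooled p̂ = (1088+1437)/(1317+1834) = 2525/3151 = 0.801333.
SE = √(p̂(1−p̂)(1/n₁+1/n₂)) = √(0.801333·0.198667·0.00130456) = √(0.000207684) = 0.014411.
z = (0.826120 − 0.783533)/0.014411 = 0.042587/0.014411 = 2.955.
p-value = P(Z > 2.955) ≈ 0.0016.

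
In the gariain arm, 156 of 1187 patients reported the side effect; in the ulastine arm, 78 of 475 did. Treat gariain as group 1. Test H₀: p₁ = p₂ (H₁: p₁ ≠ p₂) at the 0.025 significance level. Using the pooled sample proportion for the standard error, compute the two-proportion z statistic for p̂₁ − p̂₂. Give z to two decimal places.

z = -1.74

p̂₁ = 156/1187 = 0.1314, p̂₂ = 78/475 = 0.1642.
Pooled p̂ = (156+78)/(1187+475) = 234/1662 = 0.1408.
SE = √(0.120971 × 0.00294772) = 0.0189.
z = (0.1314 − 0.1642)/0.0189 = -0.0328/0.0189 = -1.74.
p-value = 2·P(Z > 1.736) ≈ 0.0825; since p > α = 0.025, fail to reject H₀.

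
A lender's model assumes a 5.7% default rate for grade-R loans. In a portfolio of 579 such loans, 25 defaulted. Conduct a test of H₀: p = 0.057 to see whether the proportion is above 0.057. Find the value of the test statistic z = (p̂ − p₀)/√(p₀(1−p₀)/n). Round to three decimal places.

z = -1.435

p̂ = 25/579 = 0.043178.
Under H₀, SE = √(0.057·0.943/579) = √(9.28342e-05) = 0.009635.
z = (0.043178 − 0.057)/0.009635 = -0.013822/0.009635 = -1.435.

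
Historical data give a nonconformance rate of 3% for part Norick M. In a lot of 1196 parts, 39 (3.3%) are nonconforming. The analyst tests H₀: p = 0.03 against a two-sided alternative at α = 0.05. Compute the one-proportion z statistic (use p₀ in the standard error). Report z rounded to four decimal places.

p̂ = 39/1196 ≈ 0.032609.
Standard error under H₀: √(0.03×0.97/1196) = 0.004933.
z = (0.032609 − 0.03)/0.004933 = 0.002609/0.004933 = 0.5289.
p-value = 2·P(Z > 0.529) ≈ 0.5969. With α = 0.05, fail to reject H₀.

z = 0.5289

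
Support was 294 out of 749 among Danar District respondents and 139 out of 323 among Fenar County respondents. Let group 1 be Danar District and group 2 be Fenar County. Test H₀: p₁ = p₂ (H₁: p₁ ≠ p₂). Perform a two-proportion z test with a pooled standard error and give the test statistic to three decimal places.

p̂₁ = 294/749 ≈ 0.39252, p̂₂ = 139/323 ≈ 0.43034.
Pooled p̂ = (294+139)/(749+323) = 433/1072 = 0.40392.
SE = √(0.240768 × 0.00443109) = 0.03266.
z = (0.39252 − 0.43034)/0.03266 = -0.03782/0.03266 = -1.158.
p-value = 2·P(Z > 1.158) ≈ 0.2469.

z = -1.158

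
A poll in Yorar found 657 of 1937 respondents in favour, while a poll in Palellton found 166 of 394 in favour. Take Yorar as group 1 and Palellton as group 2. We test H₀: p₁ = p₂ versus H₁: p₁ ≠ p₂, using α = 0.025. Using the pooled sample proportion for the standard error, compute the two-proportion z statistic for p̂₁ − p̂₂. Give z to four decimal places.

p̂₁ = 657/1937 ≈ 0.339184, p̂₂ = 166/394 ≈ 0.421320.
Pooled p̂ = (657+166)/(1937+394) = 823/2331 = 0.353067.
SE = √(p̂(1−p̂)(1/n₁+1/n₂)) = √(0.353067·0.646933·0.00305433) = √(0.000697643) = 0.026413.
z = (0.339184 − 0.421320)/0.026413 = -0.082136/0.026413 = -3.1097.
p-value = 2·P(Z > 3.110) ≈ 0.0019, so at α = 0.025 we reject H₀.

z = -3.1097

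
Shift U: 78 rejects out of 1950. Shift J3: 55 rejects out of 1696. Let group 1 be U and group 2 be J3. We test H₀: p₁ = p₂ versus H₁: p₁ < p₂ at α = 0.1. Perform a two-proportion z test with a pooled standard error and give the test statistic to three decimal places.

p̂₁ = 78/1950 = 0.040000, p̂₂ = 55/1696 = 0.032429.
Pooled p̂ = (78+55)/(1950+1696) = 133/3646 = 0.036478.
SE = √(p̂(1−p̂)(1/n₁+1/n₂)) = √(0.036478·0.963522·0.00110244) = √(3.87483e-05) = 0.006225.
z = (0.040000 − 0.032429)/0.006225 = 0.007571/0.006225 = 1.216.
p-value = P(Z < 1.216) ≈ 0.8880, so at α = 0.1 we fail to reject H₀.

z = 1.216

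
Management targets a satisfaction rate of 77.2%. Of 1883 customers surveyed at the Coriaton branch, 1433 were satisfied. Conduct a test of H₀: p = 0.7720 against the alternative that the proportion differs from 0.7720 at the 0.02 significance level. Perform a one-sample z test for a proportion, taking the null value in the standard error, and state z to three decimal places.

z = -1.136

p̂ = 1433/1883 = 0.761020.
Standard error under H₀: √(0.772×0.228/1883) = 0.009668.
z = (0.761020 − 0.772)/0.009668 = -0.010980/0.009668 = -1.136.
Two-sided p-value ≈ 2·Φ(−1.136) = 0.2561, so at α = 0.02 we fail to reject H₀.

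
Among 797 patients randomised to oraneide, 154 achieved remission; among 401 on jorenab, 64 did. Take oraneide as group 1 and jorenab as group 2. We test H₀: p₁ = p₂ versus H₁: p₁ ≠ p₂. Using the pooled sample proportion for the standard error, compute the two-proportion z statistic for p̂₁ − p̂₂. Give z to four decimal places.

z = 1.4234

p̂₁ = 154/797 ≈ 0.193225, p̂₂ = 64/401 ≈ 0.159601.
Pooled p̂ = (154+64)/(797+401) = 218/1198 = 0.181970.
SE = √(p̂(1−p̂)(1/n₁+1/n₂)) = √(0.181970·0.818030·0.00374847) = √(0.000557986) = 0.023622.
z = (0.193225 − 0.159601)/0.023622 = 0.033624/0.023622 = 1.4234.
Two-sided p-value ≈ 2·Φ(−1.423) = 0.1546.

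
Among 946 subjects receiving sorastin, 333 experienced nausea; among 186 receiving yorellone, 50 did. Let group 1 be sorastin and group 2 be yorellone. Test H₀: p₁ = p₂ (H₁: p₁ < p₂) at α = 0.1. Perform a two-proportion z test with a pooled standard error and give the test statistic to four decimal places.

p̂₁ = 333/946 = 0.352008, p̂₂ = 50/186 = 0.268817.
Pooled p̂ = (333+50)/(946+186) = 383/1132 = 0.338339.
SE = √(0.223866 × 0.00643343) = 0.037950.
z = (0.352008 − 0.268817)/0.037950 = 0.083191/0.037950 = 2.1921.
p-value = P(Z < 2.192) ≈ 0.9858; since p > α = 0.1, fail to reject H₀.

z = 2.1921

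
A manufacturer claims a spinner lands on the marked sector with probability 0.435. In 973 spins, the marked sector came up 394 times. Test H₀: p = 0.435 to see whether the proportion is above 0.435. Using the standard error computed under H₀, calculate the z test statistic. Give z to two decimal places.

p̂ = 394/973 ≈ 0.4049.
Under H₀, SE = √(0.435·0.565/973) = √(0.000252595) = 0.0159.
z = (0.4049 − 0.435)/0.0159 = -0.0301/0.0159 = -1.89.
p-value = P(Z > -1.892) ≈ 0.9707.

z = -1.89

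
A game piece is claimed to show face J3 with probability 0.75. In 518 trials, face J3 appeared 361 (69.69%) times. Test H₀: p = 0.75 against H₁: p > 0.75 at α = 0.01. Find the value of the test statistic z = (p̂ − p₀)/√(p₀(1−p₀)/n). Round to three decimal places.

z = -2.790

p̂ = 361/518 = 0.69691.
Under H₀, SE = √(0.75·0.25/518) = √(0.000361969) = 0.01903.
z = (0.69691 − 0.75)/0.01903 = -0.05309/0.01903 = -2.790.
p-value = P(Z > -2.790) ≈ 0.9974. With α = 0.01, fail to reject H₀.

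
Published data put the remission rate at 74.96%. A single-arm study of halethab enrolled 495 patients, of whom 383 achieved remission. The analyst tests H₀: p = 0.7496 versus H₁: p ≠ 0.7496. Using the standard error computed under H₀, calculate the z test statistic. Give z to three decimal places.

p̂ = 383/495 = 0.77374.
Under H₀, SE = √(0.7496·0.2504/495) = √(0.000379192) = 0.01947.
z = (0.77374 − 0.7496)/0.01947 = 0.02414/0.01947 = 1.240.

z = 1.240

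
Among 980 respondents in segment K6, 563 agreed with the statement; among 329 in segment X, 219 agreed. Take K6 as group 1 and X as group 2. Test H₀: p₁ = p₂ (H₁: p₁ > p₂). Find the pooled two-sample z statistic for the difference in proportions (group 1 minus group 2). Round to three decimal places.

z = -2.917

p̂₁ = 563/980 ≈ 0.57449, p̂₂ = 219/329 ≈ 0.66565.
Pooled p̂ = (563+219)/(980+329) = 782/1309 = 0.59740.
SE = √(p̂(1−p̂)(1/n₁+1/n₂)) = √(0.59740·0.40260·0.00405992) = √(0.000976463) = 0.03125.
z = (0.57449 − 0.66565)/0.03125 = -0.09116/0.03125 = -2.917.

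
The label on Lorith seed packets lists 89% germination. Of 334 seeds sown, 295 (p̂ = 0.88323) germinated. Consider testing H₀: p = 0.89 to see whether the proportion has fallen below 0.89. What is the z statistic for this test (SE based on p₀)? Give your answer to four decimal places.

z = -0.3952

p̂ = 295/334 ≈ 0.883234.
Under H₀, SE = √(0.89·0.11/334) = √(0.000293114) = 0.017121.
z = (0.883234 − 0.89)/0.017121 = -0.006766/0.017121 = -0.3952.
p-value = P(Z < -0.395) ≈ 0.3463.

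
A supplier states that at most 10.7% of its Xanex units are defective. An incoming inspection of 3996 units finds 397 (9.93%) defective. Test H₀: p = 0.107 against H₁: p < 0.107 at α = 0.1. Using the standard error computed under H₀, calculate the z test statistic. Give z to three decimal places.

z = -1.565

p̂ = 397/3996 ≈ 0.099349.
SE = √(p₀(1−p₀)/n) = √(0.095551/3996) = 0.004890.
z = (0.099349 − 0.107)/0.004890 = -0.007651/0.004890 = -1.565.
p-value = P(Z < -1.565) ≈ 0.0588. With α = 0.1, reject H₀.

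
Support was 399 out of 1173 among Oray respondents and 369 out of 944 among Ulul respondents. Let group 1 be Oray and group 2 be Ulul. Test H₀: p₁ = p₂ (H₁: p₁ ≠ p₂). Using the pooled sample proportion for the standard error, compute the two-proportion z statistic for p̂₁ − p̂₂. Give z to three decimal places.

z = -2.413

p̂₁ = 399/1173 ≈ 0.340153, p̂₂ = 369/944 ≈ 0.390890.
Pooled p̂ = (399+369)/(1173+944) = 768/2117 = 0.362778.
SE = √(p̂(1−p̂)(1/n₁+1/n₂)) = √(0.362778·0.637222·0.00191184) = √(0.000441959) = 0.021023.
z = (0.340153 − 0.390890)/0.021023 = -0.050737/0.021023 = -2.413.
p-value = 2·P(Z > 2.413) ≈ 0.0158.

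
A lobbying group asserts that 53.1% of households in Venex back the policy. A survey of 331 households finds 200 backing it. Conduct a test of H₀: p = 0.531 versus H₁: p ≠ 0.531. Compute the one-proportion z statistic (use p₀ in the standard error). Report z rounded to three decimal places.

z = 2.670

p̂ = 200/331 ≈ 0.60423.
Under H₀, SE = √(0.531·0.469/331) = √(0.000752384) = 0.02743.
z = (0.60423 − 0.531)/0.02743 = 0.07323/0.02743 = 2.670.
p-value = 2·P(Z > 2.670) ≈ 0.0076.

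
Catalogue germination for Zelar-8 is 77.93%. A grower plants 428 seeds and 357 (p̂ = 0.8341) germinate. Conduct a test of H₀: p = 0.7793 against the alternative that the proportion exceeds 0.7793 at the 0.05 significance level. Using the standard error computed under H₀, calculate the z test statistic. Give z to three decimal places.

p̂ = 357/428 = 0.83411.
Standard error under H₀: √(0.7793×0.2207/428) = 0.02005.
z = (0.83411 − 0.7793)/0.02005 = 0.05481/0.02005 = 2.734.
p-value = P(Z > 2.734) ≈ 0.0031; since p < α = 0.05, reject H₀.

z = 2.734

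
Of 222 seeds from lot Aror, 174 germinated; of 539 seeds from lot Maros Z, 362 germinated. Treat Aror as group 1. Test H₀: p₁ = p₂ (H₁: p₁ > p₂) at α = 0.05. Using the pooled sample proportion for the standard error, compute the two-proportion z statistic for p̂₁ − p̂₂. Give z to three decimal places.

p̂₁ = 174/222 = 0.78378, p̂₂ = 362/539 = 0.67161.
Pooled p̂ = (174+362)/(222+539) = 536/761 = 0.70434.
SE = √(0.208247 × 0.00635979) = 0.03639.
z = (0.78378 − 0.67161)/0.03639 = 0.11217/0.03639 = 3.082.
p-value = P(Z > 3.082) ≈ 0.0010. With α = 0.05, reject H₀.

z = 3.082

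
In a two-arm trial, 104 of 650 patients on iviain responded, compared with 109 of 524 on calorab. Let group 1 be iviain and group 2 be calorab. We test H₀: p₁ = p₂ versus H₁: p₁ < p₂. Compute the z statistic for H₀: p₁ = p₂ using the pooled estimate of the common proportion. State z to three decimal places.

p̂₁ = 104/650 = 0.16000, p̂₂ = 109/524 = 0.20802.
Pooled p̂ = (104+109)/(650+524) = 213/1174 = 0.18143.
SE = √(0.148514 × 0.00344686) = 0.02263.
z = (0.16000 − 0.20802)/0.02263 = -0.04802/0.02263 = -2.122.

z = -2.122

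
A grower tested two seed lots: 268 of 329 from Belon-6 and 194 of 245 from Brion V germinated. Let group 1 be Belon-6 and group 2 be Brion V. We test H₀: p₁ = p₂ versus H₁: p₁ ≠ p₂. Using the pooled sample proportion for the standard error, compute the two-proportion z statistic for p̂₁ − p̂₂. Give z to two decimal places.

p̂₁ = 268/329 = 0.8146, p̂₂ = 194/245 = 0.7918.
Pooled p̂ = (268+194)/(329+245) = 462/574 = 0.8049.
SE = √(p̂(1−p̂)(1/n₁+1/n₂)) = √(0.8049·0.1951·0.00712115) = √(0.00111837) = 0.0334.
z = (0.8146 − 0.7918)/0.0334 = 0.0228/0.0334 = 0.68.

z = 0.68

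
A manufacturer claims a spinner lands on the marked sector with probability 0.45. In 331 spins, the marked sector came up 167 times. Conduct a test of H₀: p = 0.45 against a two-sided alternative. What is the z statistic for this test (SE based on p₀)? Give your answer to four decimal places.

z = 1.9942

p̂ = 167/331 = 0.504532.
Under H₀, SE = √(0.45·0.55/331) = √(0.000747734) = 0.027345.
z = (0.504532 − 0.45)/0.027345 = 0.054532/0.027345 = 1.9942.
p-value = 2·P(Z > 1.994) ≈ 0.0461.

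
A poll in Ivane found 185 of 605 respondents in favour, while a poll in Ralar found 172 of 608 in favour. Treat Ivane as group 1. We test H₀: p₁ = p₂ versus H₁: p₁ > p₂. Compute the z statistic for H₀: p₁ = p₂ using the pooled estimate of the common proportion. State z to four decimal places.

z = 0.8747

p̂₁ = 185/605 = 0.305785, p̂₂ = 172/608 = 0.282895.
Pooled p̂ = (185+172)/(605+608) = 357/1213 = 0.294312.
SE = √(0.207692 × 0.00329763) = 0.026170.
z = (0.305785 − 0.282895)/0.026170 = 0.022890/0.026170 = 0.8747.
p-value = P(Z > 0.875) ≈ 0.1909.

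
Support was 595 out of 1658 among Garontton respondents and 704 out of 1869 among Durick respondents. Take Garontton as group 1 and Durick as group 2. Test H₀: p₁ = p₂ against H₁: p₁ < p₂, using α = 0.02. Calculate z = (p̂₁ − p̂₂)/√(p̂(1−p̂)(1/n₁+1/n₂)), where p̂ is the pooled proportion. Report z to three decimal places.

p̂₁ = 595/1658 ≈ 0.35887, p̂₂ = 704/1869 ≈ 0.37667.
Pooled p̂ = (595+704)/(1658+1869) = 1299/3527 = 0.36830.
SE = √(p̂(1−p̂)(1/n₁+1/n₂)) = √(0.36830·0.63170·0.00113818) = √(0.000264804) = 0.01627.
z = (0.35887 − 0.37667)/0.01627 = -0.01780/0.01627 = -1.094.
p-value = P(Z < -1.094) ≈ 0.1369, so at α = 0.02 we fail to reject H₀.

z = -1.094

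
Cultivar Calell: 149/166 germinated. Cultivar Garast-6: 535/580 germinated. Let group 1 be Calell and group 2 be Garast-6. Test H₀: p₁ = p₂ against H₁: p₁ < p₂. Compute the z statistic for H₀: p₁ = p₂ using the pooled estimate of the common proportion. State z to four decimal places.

p̂₁ = 149/166 = 0.897590, p̂₂ = 535/580 = 0.922414.
Pooled p̂ = (149+535)/(166+580) = 684/746 = 0.916890.
SE = √(p̂(1−p̂)(1/n₁+1/n₂)) = √(0.916890·0.083110·0.00774823) = √(0.000590436) = 0.024299.
z = (0.897590 − 0.922414)/0.024299 = -0.024824/0.024299 = -1.0216.
p-value = P(Z < -1.022) ≈ 0.1535.

z = -1.0216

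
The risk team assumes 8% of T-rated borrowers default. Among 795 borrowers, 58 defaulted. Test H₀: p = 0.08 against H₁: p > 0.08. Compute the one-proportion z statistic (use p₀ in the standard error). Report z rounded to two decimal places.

p̂ = 58/795 = 0.0730.
Standard error under H₀: √(0.08×0.92/795) = 0.0096.
z = (0.0730 − 0.08)/0.0096 = -0.0070/0.0096 = -0.73.

z = -0.73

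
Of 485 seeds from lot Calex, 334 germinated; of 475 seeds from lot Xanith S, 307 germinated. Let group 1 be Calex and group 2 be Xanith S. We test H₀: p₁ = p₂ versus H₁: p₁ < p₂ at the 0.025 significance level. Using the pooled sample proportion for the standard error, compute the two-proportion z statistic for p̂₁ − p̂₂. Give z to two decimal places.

z = 1.39

p̂₁ = 334/485 = 0.6887, p̂₂ = 307/475 = 0.6463.
Pooled p̂ = (334+307)/(485+475) = 641/960 = 0.6677.
SE = √(0.221874 × 0.00416712) = 0.0304.
z = (0.6887 − 0.6463)/0.0304 = 0.0424/0.0304 = 1.39.
p-value = P(Z < 1.393) ≈ 0.9181, so at α = 0.025 we fail to reject H₀.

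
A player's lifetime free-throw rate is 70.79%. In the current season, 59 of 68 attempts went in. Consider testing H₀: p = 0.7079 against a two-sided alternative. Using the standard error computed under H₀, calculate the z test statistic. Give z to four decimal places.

z = 2.8969

p̂ = 59/68 ≈ 0.867647.
Standard error under H₀: √(0.7079×0.2921/68) = 0.055144.
z = (0.867647 − 0.7079)/0.055144 = 0.159747/0.055144 = 2.8969.
Two-sided p-value ≈ 2·Φ(−2.897) = 0.0038.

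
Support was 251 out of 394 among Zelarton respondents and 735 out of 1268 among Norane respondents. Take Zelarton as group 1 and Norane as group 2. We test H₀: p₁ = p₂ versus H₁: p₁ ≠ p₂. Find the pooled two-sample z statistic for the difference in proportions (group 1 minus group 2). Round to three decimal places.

z = 2.026

p̂₁ = 251/394 = 0.63706, p̂₂ = 735/1268 = 0.57965.
Pooled p̂ = (251+735)/(394+1268) = 986/1662 = 0.59326.
SE = √(0.241302 × 0.00332671) = 0.02833.
z = (0.63706 − 0.57965)/0.02833 = 0.05741/0.02833 = 2.026.
p-value = 2·P(Z > 2.026) ≈ 0.0428.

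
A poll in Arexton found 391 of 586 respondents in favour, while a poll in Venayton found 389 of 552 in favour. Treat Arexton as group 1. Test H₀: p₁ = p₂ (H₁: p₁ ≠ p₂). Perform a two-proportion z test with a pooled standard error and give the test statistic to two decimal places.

z = -1.36

p̂₁ = 391/586 = 0.6672, p̂₂ = 389/552 = 0.7047.
Pooled p̂ = (391+389)/(586+552) = 780/1138 = 0.6854.
SE = √(0.215622 × 0.00351808) = 0.0275.
z = (0.6672 − 0.7047)/0.0275 = -0.0375/0.0275 = -1.36.
p-value = 2·P(Z > 1.361) ≈ 0.1736.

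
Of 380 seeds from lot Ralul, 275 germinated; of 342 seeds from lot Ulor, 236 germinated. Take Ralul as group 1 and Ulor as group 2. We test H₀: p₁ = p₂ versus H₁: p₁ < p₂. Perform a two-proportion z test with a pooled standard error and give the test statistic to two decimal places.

z = 0.99

p̂₁ = 275/380 = 0.7237, p̂₂ = 236/342 = 0.6901.
Pooled p̂ = (275+236)/(380+342) = 511/722 = 0.7078.
SE = √(0.206837 × 0.00555556) = 0.0339.
z = (0.7237 − 0.6901)/0.0339 = 0.0336/0.0339 = 0.99.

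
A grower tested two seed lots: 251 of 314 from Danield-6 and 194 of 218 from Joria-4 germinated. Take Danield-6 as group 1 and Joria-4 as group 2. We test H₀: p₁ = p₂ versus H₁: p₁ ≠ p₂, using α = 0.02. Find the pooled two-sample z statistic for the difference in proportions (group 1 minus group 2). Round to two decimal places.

p̂₁ = 251/314 = 0.7994, p̂₂ = 194/218 = 0.8899.
Pooled p̂ = (251+194)/(314+218) = 445/532 = 0.8365.
SE = √(0.136791 × 0.00777187) = 0.0326.
z = (0.7994 − 0.8899)/0.0326 = -0.0905/0.0326 = -2.78.
p-value = 2·P(Z > 2.777) ≈ 0.0055; since p < α = 0.02, reject H₀.

z = -2.78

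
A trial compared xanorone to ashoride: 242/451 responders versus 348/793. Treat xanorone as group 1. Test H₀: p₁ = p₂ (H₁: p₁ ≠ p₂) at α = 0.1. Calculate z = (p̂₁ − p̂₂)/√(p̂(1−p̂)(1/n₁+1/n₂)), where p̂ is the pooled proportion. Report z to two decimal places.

z = 3.32

p̂₁ = 242/451 = 0.53659, p̂₂ = 348/793 = 0.43884.
Pooled p̂ = (242+348)/(451+793) = 590/1244 = 0.47428.
SE = √(0.249338 × 0.00347833) = 0.02945.
z = (0.53659 − 0.43884)/0.02945 = 0.09775/0.02945 = 3.32.
Two-sided p-value ≈ 2·Φ(−3.319) = 0.0009; since p < α = 0.1, reject H₀.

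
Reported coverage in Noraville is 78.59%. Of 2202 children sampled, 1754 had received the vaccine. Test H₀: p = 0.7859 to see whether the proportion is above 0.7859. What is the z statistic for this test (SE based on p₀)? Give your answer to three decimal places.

p̂ = 1754/2202 = 0.796549.
Under H₀, SE = √(0.7859·0.2141/2202) = √(7.64129e-05) = 0.008741.
z = (0.796549 − 0.7859)/0.008741 = 0.010649/0.008741 = 1.218.
p-value = P(Z > 1.218) ≈ 0.1116.

z = 1.218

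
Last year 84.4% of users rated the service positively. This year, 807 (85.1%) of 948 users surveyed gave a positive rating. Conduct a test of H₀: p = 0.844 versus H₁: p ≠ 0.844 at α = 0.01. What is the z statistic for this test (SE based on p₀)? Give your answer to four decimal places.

p̂ = 807/948 ≈ 0.851266.
Standard error under H₀: √(0.844×0.156/948) = 0.011785.
z = (0.851266 − 0.844)/0.011785 = 0.007266/0.011785 = 0.6165.
Two-sided p-value ≈ 2·Φ(−0.617) = 0.5375. With α = 0.01, fail to reject H₀.

z = 0.6165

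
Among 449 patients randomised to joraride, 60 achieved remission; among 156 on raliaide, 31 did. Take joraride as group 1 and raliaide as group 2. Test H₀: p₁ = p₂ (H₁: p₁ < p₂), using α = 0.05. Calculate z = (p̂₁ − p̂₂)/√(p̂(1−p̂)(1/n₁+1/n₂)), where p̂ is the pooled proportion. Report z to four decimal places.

p̂₁ = 60/449 ≈ 0.133630, p̂₂ = 31/156 ≈ 0.198718.
Pooled p̂ = (60+31)/(449+156) = 91/605 = 0.150413.
SE = √(p̂(1−p̂)(1/n₁+1/n₂)) = √(0.150413·0.849587·0.00863743) = √(0.00110377) = 0.033223.
z = (0.133630 − 0.198718)/0.033223 = -0.065088/0.033223 = -1.9591.
p-value = P(Z < -1.959) ≈ 0.0250; since p < α = 0.05, reject H₀.

z = -1.9591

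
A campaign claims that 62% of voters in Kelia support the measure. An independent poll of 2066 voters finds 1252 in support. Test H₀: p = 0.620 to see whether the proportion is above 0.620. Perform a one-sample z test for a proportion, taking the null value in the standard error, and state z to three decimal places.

z = -1.311

p̂ = 1252/2066 = 0.60600.
SE = √(p₀(1−p₀)/n) = √(0.2356/2066) = 0.01068.
z = (0.60600 − 0.62)/0.01068 = -0.01400/0.01068 = -1.311.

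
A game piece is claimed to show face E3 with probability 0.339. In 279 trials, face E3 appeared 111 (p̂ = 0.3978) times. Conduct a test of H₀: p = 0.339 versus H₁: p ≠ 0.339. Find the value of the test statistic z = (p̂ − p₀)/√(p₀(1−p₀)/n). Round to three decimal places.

p̂ = 111/279 ≈ 0.39785.
Under H₀, SE = √(0.339·0.661/279) = √(0.000803151) = 0.02834.
z = (0.39785 − 0.339)/0.02834 = 0.05885/0.02834 = 2.077.
p-value = 2·P(Z > 2.077) ≈ 0.0378.

z = 2.077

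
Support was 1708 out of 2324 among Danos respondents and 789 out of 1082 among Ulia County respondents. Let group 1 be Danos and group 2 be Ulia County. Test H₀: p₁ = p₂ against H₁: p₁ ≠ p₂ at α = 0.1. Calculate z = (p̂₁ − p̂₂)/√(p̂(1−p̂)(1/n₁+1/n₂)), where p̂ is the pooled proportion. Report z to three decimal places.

p̂₁ = 1708/2324 = 0.73494, p̂₂ = 789/1082 = 0.72921.
Pooled p̂ = (1708+789)/(2324+1082) = 2497/3406 = 0.73312.
SE = √(p̂(1−p̂)(1/n₁+1/n₂)) = √(0.73312·0.26688·0.00135451) = √(0.000265017) = 0.01628.
z = (0.73494 − 0.72921)/0.01628 = 0.00573/0.01628 = 0.352.
p-value = 2·P(Z > 0.352) ≈ 0.7246, so at α = 0.1 we fail to reject H₀.

z = 0.352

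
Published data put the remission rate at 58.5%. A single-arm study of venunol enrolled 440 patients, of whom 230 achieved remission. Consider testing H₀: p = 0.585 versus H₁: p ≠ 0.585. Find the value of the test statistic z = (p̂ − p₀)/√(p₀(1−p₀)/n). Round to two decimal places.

z = -2.65

p̂ = 230/440 ≈ 0.5227.
SE = √(p₀(1−p₀)/n) = √(0.24278/440) = 0.0235.
z = (0.5227 − 0.585)/0.0235 = -0.0623/0.0235 = -2.65.
Two-sided p-value ≈ 2·Φ(−2.651) = 0.0080.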